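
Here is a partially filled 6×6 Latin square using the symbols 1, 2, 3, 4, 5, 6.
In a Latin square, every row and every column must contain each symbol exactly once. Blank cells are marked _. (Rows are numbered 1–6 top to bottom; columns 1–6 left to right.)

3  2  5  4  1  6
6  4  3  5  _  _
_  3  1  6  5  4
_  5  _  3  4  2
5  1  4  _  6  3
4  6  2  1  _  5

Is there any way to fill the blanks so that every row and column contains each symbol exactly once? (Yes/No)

No row or column among the givens repeats a symbol, and propagating forced cells runs into no contradiction.
One valid completion exists (for instance, 3 2 5 4 1 6 / 6 4 3 5 2 1 / 2 3 1 6 5 4 / 1 5 6 3 4 2 / 5 1 4 2 6 3 / 4 6 2 1 3 5).

Yes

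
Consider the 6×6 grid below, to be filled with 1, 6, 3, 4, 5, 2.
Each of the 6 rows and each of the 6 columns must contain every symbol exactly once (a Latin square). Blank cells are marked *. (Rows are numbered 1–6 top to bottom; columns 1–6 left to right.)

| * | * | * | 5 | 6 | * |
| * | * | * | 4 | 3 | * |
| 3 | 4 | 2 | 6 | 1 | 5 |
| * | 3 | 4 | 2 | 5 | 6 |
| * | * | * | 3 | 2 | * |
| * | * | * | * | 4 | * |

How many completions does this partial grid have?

12

Row 1, column 1: eliminating its row and column leaves {1, 4, 2}.
Row 1, column 2: eliminating its row and column leaves {1, 2}.
Row 1, column 3: eliminating its row and column leaves {1, 3}.
Row 1, column 6: eliminating its row and column leaves {1, 3, 4, 2}.
Row 2, column 1: eliminating its row and column leaves {1, 6, 5, 2}.
Row 2, column 2: eliminating its row and column leaves {1, 6, 5, 2}.
Row 2, column 3: eliminating its row and column leaves {1, 6, 5}.
Row 2, column 6: eliminating its row and column leaves {1, 2}.
Row 4, column 1: eliminating its row and column leaves {1}.
Row 5, column 1: eliminating its row and column leaves {1, 6, 4, 5}.
Row 5, column 2: eliminating its row and column leaves {1, 6, 5}.
Row 5, column 3: eliminating its row and column leaves {1, 6, 5}.
Row 5, column 6: eliminating its row and column leaves {1, 4}.
Row 6, column 1: eliminating its row and column leaves {1, 6, 5, 2}.
Row 6, column 2: eliminating its row and column leaves {1, 6, 5, 2}.
Row 6, column 3: eliminating its row and column leaves {1, 6, 3, 5}.
Row 6, column 4: eliminating its row and column leaves {1}.
Row 6, column 6: eliminating its row and column leaves {1, 3, 2}.
Enumerating the assignments across these blanks that avoid any row or column repeat gives 12 completions.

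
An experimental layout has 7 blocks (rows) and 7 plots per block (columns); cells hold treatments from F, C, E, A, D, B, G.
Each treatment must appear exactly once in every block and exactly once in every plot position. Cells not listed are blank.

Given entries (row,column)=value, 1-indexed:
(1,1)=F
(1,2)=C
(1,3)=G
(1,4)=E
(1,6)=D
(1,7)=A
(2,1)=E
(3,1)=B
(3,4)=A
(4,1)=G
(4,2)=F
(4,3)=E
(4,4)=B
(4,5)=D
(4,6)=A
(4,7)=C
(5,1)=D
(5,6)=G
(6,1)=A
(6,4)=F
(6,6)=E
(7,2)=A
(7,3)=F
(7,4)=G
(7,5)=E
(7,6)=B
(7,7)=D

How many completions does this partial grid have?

7

Block 1, plot 5: eliminating its block and plot leaves {B}.
Block 2, plot 2: eliminating its block and plot leaves {D, B, G}.
Block 2, plot 3: eliminating its block and plot leaves {C, A, D, B}.
Block 2, plot 4: eliminating its block and plot leaves {C, D}.
Block 2, plot 5: eliminating its block and plot leaves {F, C, A, B, G}.
Block 2, plot 6: eliminating its block and plot leaves {F, C}.
Block 2, plot 7: eliminating its block and plot leaves {F, B, G}.
Block 3, plot 2: eliminating its block and plot leaves {E, D, G}.
Block 3, plot 3: eliminating its block and plot leaves {C, D}.
Block 3, plot 5: eliminating its block and plot leaves {F, C, G}.
Block 3, plot 6: eliminating its block and plot leaves {F, C}.
Block 3, plot 7: eliminating its block and plot leaves {F, E, G}.
Block 5, plot 2: eliminating its block and plot leaves {E, B}.
Block 5, plot 3: eliminating its block and plot leaves {C, A, B}.
Block 5, plot 4: eliminating its block and plot leaves {C}.
Block 5, plot 5: eliminating its block and plot leaves {F, C, A, B}.
Block 5, plot 7: eliminating its block and plot leaves {F, E, B}.
Block 6, plot 2: eliminating its block and plot leaves {D, B, G}.
Block 6, plot 3: eliminating its block and plot leaves {C, D, B}.
Block 6, plot 5: eliminating its block and plot leaves {C, B, G}.
Block 6, plot 7: eliminating its block and plot leaves {B, G}.
Block 7, plot 1: eliminating its block and plot leaves {C}.
Enumerating the assignments across these blanks that avoid any block or plot repeat gives 7 completions.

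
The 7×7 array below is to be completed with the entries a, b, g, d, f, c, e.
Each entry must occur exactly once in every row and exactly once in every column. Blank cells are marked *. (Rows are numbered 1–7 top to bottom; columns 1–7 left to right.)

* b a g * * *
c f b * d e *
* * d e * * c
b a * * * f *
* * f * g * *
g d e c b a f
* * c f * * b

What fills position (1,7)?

d

Row 2, column 4: row 2 has {b, d, f, c, e} and column 4 has {g, f, c, e}, leaving only a.
Row 2, column 7: row 2 has {a, b, d, f, c, e} and column 7 has {b, f, c}, leaving only g.
Row 3, column 2: row 3 has {d, c, e} and column 2 has {a, b, d, f}, leaving only g.
Row 3, column 6: row 3 has {g, d, c, e} and column 6 has {a, f, e}, leaving only b.
Row 4, column 3: row 4 has {a, b, f} and column 3 has {a, b, d, f, c, e}, leaving only g.
Row 4, column 4: row 4 has {a, b, g, f} and column 4 has {a, g, f, c, e}, leaving only d.
Row 4, column 7: row 4 has {a, b, g, d, f} and column 7 has {b, g, f, c}, leaving only e.
Row 1 already has {a, b, g} and column 7 already has {b, g, f, c, e}, so row 1, column 7 must be d.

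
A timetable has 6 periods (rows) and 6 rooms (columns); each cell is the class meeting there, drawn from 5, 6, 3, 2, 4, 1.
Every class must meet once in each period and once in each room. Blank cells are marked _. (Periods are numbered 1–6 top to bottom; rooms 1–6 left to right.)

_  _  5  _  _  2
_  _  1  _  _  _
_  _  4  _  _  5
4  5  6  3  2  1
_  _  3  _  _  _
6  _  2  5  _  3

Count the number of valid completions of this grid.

50

Period 1, room 1: eliminating its period and room leaves {3, 1}.
Period 1, room 2: eliminating its period and room leaves {6, 3, 4, 1}.
Period 1, room 4: eliminating its period and room leaves {6, 4, 1}.
Period 1, room 5: eliminating its period and room leaves {6, 3, 4, 1}.
Period 2, room 1: eliminating its period and room leaves {5, 3, 2}.
Period 2, room 2: eliminating its period and room leaves {6, 3, 2, 4}.
Period 2, room 4: eliminating its period and room leaves {6, 2, 4}.
Period 2, room 5: eliminating its period and room leaves {5, 6, 3, 4}.
Period 2, room 6: eliminating its period and room leaves {6, 4}.
Period 3, room 1: eliminating its period and room leaves {3, 2, 1}.
Period 3, room 2: eliminating its period and room leaves {6, 3, 2, 1}.
Period 3, room 4: eliminating its period and room leaves {6, 2, 1}.
Period 3, room 5: eliminating its period and room leaves {6, 3, 1}.
Period 5, room 1: eliminating its period and room leaves {5, 2, 1}.
Period 5, room 2: eliminating its period and room leaves {6, 2, 4, 1}.
Period 5, room 4: eliminating its period and room leaves {6, 2, 4, 1}.
Period 5, room 5: eliminating its period and room leaves {5, 6, 4, 1}.
Period 5, room 6: eliminating its period and room leaves {6, 4}.
Period 6, room 2: eliminating its period and room leaves {4, 1}.
Period 6, room 5: eliminating its period and room leaves {4, 1}.
Enumerating the assignments across these blanks that avoid any period or room repeat gives 50 completions.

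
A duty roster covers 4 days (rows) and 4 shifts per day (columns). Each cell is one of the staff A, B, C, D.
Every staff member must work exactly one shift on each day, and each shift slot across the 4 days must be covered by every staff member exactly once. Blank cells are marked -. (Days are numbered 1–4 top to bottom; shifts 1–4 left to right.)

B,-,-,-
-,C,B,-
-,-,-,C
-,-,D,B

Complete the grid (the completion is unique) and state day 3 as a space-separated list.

D B A C

Day 3, shift 3: day 3 has {C} and shift 3 has {B, D}, leaving only A.
Day 3, shift 1: day 3 has {A, C} and shift 1 has {B}, leaving only D.
Day 3, shift 2: day 3 has {A, C, D} and shift 2 has {C}, leaving only B.
So day 3 reads: D B A C.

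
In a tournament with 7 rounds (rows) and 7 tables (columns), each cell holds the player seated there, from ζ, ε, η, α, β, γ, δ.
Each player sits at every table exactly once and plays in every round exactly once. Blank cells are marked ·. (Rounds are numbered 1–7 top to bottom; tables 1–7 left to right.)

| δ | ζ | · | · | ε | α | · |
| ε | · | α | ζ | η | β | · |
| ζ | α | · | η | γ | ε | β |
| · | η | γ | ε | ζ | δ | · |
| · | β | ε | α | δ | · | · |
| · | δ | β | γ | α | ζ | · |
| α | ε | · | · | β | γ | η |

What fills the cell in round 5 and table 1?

γ

Round 1, table 3: round 1 has {ζ, ε, α, δ} and table 3 has {ε, α, β, γ}, leaving only η.
Round 1, table 4: round 1 has {ζ, ε, η, α, δ} and table 4 has {ζ, ε, η, α, γ}, leaving only β.
Round 1, table 7: round 1 has {ζ, ε, η, α, β, δ} and table 7 has {η, β}, leaving only γ.
Round 2, table 2: round 2 has {ζ, ε, η, α, β} and table 2 has {ζ, ε, η, α, β, δ}, leaving only γ.
Round 2, table 7: round 2 has {ζ, ε, η, α, β, γ} and table 7 has {η, β, γ}, leaving only δ.
Round 3, table 3: round 3 has {ζ, ε, η, α, β, γ} and table 3 has {ε, η, α, β, γ}, leaving only δ.
Round 4, table 1: round 4 has {ζ, ε, η, γ, δ} and table 1 has {ζ, ε, α, δ}, leaving only β.
Round 4, table 7: round 4 has {ζ, ε, η, β, γ, δ} and table 7 has {η, β, γ, δ}, leaving only α.
Round 5, table 6: round 5 has {ε, α, β, δ} and table 6 has {ζ, ε, α, β, γ, δ}, leaving only η.
Round 5 already has {ε, η, α, β, δ} and table 1 already has {ζ, ε, α, β, δ}, so round 5, table 1 must be γ.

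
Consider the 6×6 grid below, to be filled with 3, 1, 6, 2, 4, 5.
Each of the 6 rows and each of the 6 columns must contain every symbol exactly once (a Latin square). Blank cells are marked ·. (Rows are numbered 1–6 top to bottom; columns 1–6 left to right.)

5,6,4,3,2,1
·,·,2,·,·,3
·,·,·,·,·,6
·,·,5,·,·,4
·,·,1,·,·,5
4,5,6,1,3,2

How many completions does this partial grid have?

10

Row 2, column 1: eliminating its row and column leaves {1, 6}.
Row 2, column 2: eliminating its row and column leaves {1, 4}.
Row 2, column 4: eliminating its row and column leaves {6, 4, 5}.
Row 2, column 5: eliminating its row and column leaves {1, 6, 4, 5}.
Row 3, column 1: eliminating its row and column leaves {3, 1, 2}.
Row 3, column 2: eliminating its row and column leaves {3, 1, 2, 4}.
Row 3, column 3: eliminating its row and column leaves {3}.
Row 3, column 4: eliminating its row and column leaves {2, 4, 5}.
Row 3, column 5: eliminating its row and column leaves {1, 4, 5}.
Row 4, column 1: eliminating its row and column leaves {3, 1, 6, 2}.
Row 4, column 2: eliminating its row and column leaves {3, 1, 2}.
Row 4, column 4: eliminating its row and column leaves {6, 2}.
Row 4, column 5: eliminating its row and column leaves {1, 6}.
Row 5, column 1: eliminating its row and column leaves {3, 6, 2}.
Row 5, column 2: eliminating its row and column leaves {3, 2, 4}.
Row 5, column 4: eliminating its row and column leaves {6, 2, 4}.
Row 5, column 5: eliminating its row and column leaves {6, 4}.
Enumerating the assignments across these blanks that avoid any row or column repeat gives 10 completions.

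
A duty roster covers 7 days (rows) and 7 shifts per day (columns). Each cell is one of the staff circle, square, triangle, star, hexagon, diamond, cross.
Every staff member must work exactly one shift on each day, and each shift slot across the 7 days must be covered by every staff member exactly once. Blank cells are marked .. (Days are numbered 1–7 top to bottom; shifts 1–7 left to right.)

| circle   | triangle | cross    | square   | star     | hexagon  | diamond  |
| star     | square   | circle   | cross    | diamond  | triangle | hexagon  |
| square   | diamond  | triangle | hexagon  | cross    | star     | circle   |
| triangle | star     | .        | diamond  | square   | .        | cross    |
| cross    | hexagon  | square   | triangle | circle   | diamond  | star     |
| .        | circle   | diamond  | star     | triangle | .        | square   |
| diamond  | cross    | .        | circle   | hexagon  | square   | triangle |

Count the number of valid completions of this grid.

1

Day 4, shift 3: eliminating its day and shift leaves {hexagon}.
Day 4, shift 6: eliminating its day and shift leaves {circle}.
Day 6, shift 1: eliminating its day and shift leaves {hexagon}.
Day 6, shift 6: eliminating its day and shift leaves {cross}.
Day 7, shift 3: eliminating its day and shift leaves {star}.
Only one assignment across all blanks avoids any day or shift repeat, giving 1 completion.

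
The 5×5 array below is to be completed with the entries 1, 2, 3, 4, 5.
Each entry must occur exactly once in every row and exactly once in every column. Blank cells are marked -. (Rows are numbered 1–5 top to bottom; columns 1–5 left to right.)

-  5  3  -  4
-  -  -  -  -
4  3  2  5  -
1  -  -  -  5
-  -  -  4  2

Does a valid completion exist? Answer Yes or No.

Yes

No row or column among the givens repeats a symbol, and propagating forced cells runs into no contradiction.
One valid completion exists (for instance, 2 5 3 1 4 / 5 4 1 2 3 / 4 3 2 5 1 / 1 2 4 3 5 / 3 1 5 4 2).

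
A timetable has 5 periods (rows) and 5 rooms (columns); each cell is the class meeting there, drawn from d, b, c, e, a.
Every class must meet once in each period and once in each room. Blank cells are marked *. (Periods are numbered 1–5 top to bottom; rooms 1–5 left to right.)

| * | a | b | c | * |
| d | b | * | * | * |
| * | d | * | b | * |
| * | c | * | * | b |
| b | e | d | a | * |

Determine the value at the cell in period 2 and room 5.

Period 1, room 1: period 1 has {b, c, a} and room 1 has {d, b}, leaving only e.
Period 1, room 5: period 1 has {b, c, e, a} and room 5 has {b}, leaving only d.
Period 2, room 4: period 2 has {d, b} and room 4 has {b, c, a}, leaving only e.
Period 4, room 1: period 4 has {b, c} and room 1 has {d, b, e}, leaving only a.
Period 3, room 1: period 3 has {d, b} and room 1 has {d, b, e, a}, leaving only c.
Period 4, room 3: period 4 has {b, c, a} and room 3 has {d, b}, leaving only e.
Period 3, room 3: period 3 has {d, b, c} and room 3 has {d, b, e}, leaving only a.
Period 2, room 3: period 2 has {d, b, e} and room 3 has {d, b, e, a}, leaving only c.
Period 2 already has {d, b, c, e} and room 5 already has {d, b}, so period 2, room 5 must be a.

a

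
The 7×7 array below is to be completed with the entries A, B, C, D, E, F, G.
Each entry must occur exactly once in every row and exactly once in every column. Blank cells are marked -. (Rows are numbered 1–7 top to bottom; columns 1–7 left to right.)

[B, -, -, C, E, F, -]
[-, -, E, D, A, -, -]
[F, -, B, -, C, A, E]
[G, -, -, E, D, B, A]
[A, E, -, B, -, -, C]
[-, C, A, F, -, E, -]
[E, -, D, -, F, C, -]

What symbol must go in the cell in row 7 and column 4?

A

Row 1, column 3: row 1 has {B, C, E, F} and column 3 has {A, B, D, E}, leaving only G.
Row 1, column 7: row 1 has {B, C, E, F, G} and column 7 has {A, C, E}, leaving only D.
Row 1, column 2: row 1 has {B, C, D, E, F, G} and column 2 has {C, E}, leaving only A.
Row 2, column 1: row 2 has {A, D, E} and column 1 has {A, B, E, F, G}, leaving only C.
Row 2, column 6: row 2 has {A, C, D, E} and column 6 has {A, B, C, E, F}, leaving only G.
Row 3, column 4: row 3 has {A, B, C, E, F} and column 4 has {B, C, D, E, F}, leaving only G.
Row 7 already has {C, D, E, F} and column 4 already has {B, C, D, E, F, G}, so row 7, column 4 must be A.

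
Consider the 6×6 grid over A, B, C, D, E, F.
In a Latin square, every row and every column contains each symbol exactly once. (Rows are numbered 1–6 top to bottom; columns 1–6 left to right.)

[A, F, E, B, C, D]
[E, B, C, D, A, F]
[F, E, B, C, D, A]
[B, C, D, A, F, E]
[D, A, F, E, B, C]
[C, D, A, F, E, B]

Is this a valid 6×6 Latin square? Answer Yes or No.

Yes

Each row is a permutation of the 6 symbols, and so is each column.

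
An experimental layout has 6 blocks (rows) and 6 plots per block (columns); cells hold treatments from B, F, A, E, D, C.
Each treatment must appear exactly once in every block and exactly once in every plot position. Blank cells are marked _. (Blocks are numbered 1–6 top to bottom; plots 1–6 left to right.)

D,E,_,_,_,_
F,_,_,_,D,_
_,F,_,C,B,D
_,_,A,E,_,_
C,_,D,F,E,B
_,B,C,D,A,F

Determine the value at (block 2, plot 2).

Block 3, plot 3: block 3 has {B, F, D, C} and plot 3 has {A, D, C}, leaving only E.
Block 2, plot 3: block 2 has {F, D} and plot 3 has {A, E, D, C}, leaving only B.
Block 1, plot 3: block 1 has {E, D} and plot 3 has {B, A, E, D, C}, leaving only F.
Block 1, plot 5: block 1 has {F, E, D} and plot 5 has {B, A, E, D}, leaving only C.
Block 1, plot 6: block 1 has {F, E, D, C} and plot 6 has {B, F, D}, leaving only A.
Block 1, plot 4: block 1 has {F, A, E, D, C} and plot 4 has {F, E, D, C}, leaving only B.
Block 2, plot 4: block 2 has {B, F, D} and plot 4 has {B, F, E, D, C}, leaving only A.
Block 2 already has {B, F, A, D} and plot 2 already has {B, F, E}, so block 2, plot 2 must be C.

C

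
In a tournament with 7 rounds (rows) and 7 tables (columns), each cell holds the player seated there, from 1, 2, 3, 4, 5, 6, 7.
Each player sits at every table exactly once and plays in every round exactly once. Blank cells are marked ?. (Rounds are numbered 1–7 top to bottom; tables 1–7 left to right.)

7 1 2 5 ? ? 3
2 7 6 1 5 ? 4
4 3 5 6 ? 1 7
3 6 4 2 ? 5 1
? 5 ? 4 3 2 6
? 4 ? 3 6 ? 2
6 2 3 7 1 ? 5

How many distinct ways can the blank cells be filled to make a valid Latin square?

Round 1, table 5: eliminating its round and table leaves {4}.
Round 1, table 6: eliminating its round and table leaves {4, 6}.
Round 2, table 6: eliminating its round and table leaves {3}.
Round 3, table 5: eliminating its round and table leaves {2}.
Round 4, table 5: eliminating its round and table leaves {7}.
Round 5, table 1: eliminating its round and table leaves {1}.
Round 5, table 3: eliminating its round and table leaves {1, 7}.
Round 6, table 1: eliminating its round and table leaves {1, 5}.
Round 6, table 3: eliminating its round and table leaves {1, 7}.
Round 6, table 6: eliminating its round and table leaves {7}.
Round 7, table 6: eliminating its round and table leaves {4}.
Only one assignment across all blanks avoids any round or table repeat, giving 1 completion.

1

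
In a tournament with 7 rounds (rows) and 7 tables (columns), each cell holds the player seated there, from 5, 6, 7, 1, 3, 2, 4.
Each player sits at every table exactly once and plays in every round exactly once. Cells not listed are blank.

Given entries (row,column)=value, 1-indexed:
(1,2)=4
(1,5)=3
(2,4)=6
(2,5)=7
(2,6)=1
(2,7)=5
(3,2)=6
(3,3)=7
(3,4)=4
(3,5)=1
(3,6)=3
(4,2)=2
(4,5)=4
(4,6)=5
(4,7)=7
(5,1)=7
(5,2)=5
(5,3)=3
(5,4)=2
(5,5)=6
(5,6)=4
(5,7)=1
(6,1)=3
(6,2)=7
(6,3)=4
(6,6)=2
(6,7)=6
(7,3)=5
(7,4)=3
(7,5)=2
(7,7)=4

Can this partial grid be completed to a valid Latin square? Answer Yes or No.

Round 1, table 7: round 1 has {3, 4} and table 7 has {5, 6, 7, 1, 4}, so it must be 2.
Now round 3, table 7: round 3 together with table 7 already contain {5, 6, 7, 1, 3, 2, 4} — every symbol — so nothing can go there. The grid has no valid completion.

No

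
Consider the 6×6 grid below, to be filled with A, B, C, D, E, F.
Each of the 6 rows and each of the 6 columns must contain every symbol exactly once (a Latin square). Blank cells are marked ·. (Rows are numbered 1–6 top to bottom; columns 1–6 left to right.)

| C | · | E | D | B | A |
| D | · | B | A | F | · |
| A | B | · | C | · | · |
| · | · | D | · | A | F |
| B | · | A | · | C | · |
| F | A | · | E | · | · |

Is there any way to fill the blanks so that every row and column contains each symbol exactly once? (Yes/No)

Yes

No row or column among the givens repeats a symbol, and propagating forced cells runs into no contradiction.
One valid completion exists (for instance, C F E D B A / D E B A F C / A B F C E D / E C D B A F / B D A F C E / F A C E D B).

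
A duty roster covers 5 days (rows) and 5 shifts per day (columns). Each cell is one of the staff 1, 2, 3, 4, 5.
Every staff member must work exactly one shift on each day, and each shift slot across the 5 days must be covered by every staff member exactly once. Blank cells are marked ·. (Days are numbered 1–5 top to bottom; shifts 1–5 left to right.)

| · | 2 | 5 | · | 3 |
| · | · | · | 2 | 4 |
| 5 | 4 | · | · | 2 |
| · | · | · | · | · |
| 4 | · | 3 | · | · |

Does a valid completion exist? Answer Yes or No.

Day 1, shift 1: day 1 has {2, 3, 5} and shift 1 has {4, 5}, so it must be 1.
Day 1, shift 4: day 1 has {1, 2, 3, 5} and shift 4 has {2}, so it must be 4.
Day 2, shift 1: day 2 has {2, 4} and shift 1 has {1, 4, 5}, so it must be 3.
Day 2, shift 3: day 2 has {2, 3, 4} and shift 3 has {3, 5}, so it must be 1.
Now day 3, shift 3: day 3 together with shift 3 already contain {1, 2, 3, 4, 5} — every symbol — so nothing can go there. The grid has no valid completion.

No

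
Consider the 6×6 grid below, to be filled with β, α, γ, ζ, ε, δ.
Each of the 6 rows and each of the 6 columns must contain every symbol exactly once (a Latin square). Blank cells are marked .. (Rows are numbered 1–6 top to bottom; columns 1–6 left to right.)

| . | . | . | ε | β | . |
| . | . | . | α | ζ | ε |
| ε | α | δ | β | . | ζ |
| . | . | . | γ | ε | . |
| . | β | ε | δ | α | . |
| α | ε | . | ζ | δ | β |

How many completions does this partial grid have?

3

Row 1, column 1: eliminating its row and column leaves {γ, ζ, δ}.
Row 1, column 2: eliminating its row and column leaves {γ, ζ, δ}.
Row 1, column 3: eliminating its row and column leaves {α, γ, ζ}.
Row 1, column 6: eliminating its row and column leaves {α, γ, δ}.
Row 2, column 1: eliminating its row and column leaves {β, γ, δ}.
Row 2, column 2: eliminating its row and column leaves {γ, δ}.
Row 2, column 3: eliminating its row and column leaves {β, γ}.
Row 3, column 5: eliminating its row and column leaves {γ}.
Row 4, column 1: eliminating its row and column leaves {β, ζ, δ}.
Row 4, column 2: eliminating its row and column leaves {ζ, δ}.
Row 4, column 3: eliminating its row and column leaves {β, α, ζ}.
Row 4, column 6: eliminating its row and column leaves {α, δ}.
Row 5, column 1: eliminating its row and column leaves {γ, ζ}.
Row 5, column 6: eliminating its row and column leaves {γ}.
Row 6, column 3: eliminating its row and column leaves {γ}.
Enumerating the assignments across these blanks that avoid any row or column repeat gives 3 completions.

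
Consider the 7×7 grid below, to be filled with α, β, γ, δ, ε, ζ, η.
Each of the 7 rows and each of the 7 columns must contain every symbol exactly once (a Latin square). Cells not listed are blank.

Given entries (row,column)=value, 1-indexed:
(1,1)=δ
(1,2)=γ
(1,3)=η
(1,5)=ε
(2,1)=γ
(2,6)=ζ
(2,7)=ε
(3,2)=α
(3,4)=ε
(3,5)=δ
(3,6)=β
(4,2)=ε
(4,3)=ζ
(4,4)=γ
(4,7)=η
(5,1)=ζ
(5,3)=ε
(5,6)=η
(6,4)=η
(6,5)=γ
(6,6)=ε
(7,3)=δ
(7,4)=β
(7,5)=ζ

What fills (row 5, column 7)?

Row 1, column 6: row 1 has {γ, δ, ε, η} and column 6 has {β, ε, ζ, η}, leaving only α.
Row 1, column 4: row 1 has {α, γ, δ, ε, η} and column 4 has {β, γ, ε, η}, leaving only ζ.
Row 1, column 7: row 1 has {α, γ, δ, ε, ζ, η} and column 7 has {ε, η}, leaving only β.
Row 3, column 1: row 3 has {α, β, δ, ε} and column 1 has {γ, δ, ζ}, leaving only η.
Row 3, column 3: row 3 has {α, β, δ, ε, η} and column 3 has {δ, ε, ζ, η}, leaving only γ.
Row 3, column 7: row 3 has {α, β, γ, δ, ε, η} and column 7 has {β, ε, η}, leaving only ζ.
Row 4, column 6: row 4 has {γ, ε, ζ, η} and column 6 has {α, β, ε, ζ, η}, leaving only δ.
Row 7, column 2: row 7 has {β, δ, ζ} and column 2 has {α, γ, ε}, leaving only η.
Row 7, column 6: row 7 has {β, δ, ζ, η} and column 6 has {α, β, δ, ε, ζ, η}, leaving only γ.
Row 7, column 7: row 7 has {β, γ, δ, ζ, η} and column 7 has {β, ε, ζ, η}, leaving only α.
Row 6, column 7: row 6 has {γ, ε, η} and column 7 has {α, β, ε, ζ, η}, leaving only δ.
Row 5 already has {ε, ζ, η} and column 7 already has {α, β, δ, ε, ζ, η}, so row 5, column 7 must be γ.

γ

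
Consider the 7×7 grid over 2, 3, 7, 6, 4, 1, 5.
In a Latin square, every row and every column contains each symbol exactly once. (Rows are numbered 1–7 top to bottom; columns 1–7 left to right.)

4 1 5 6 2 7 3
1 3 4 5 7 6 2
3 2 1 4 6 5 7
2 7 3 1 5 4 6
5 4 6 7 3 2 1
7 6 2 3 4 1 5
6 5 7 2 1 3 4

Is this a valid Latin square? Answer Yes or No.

Yes

Each row is a permutation of the 7 symbols, and so is each column.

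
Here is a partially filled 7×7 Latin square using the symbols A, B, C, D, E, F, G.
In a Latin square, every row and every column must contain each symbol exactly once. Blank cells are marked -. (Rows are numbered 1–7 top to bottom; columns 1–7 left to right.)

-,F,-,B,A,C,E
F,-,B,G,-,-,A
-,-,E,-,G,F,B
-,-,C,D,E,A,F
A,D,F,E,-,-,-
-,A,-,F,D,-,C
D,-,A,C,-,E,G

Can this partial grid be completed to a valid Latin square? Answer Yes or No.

No

Row 5, column 7: row 5 together with column 7 already contain {A, B, C, D, E, F, G} — every symbol — so nothing can go there. The grid has no valid completion.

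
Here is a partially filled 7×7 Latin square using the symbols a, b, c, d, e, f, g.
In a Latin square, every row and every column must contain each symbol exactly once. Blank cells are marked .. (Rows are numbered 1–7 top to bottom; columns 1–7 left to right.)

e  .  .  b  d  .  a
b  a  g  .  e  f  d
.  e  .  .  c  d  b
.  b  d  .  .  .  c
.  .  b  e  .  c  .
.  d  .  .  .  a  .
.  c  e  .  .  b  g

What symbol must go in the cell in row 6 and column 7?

Row 1, column 6: row 1 has {a, b, d, e} and column 6 has {a, b, c, d, f}, leaving only g.
Row 1, column 2: row 1 has {a, b, d, e, g} and column 2 has {a, b, c, d, e}, leaving only f.
Row 1, column 3: row 1 has {a, b, d, e, f, g} and column 3 has {b, d, e, g}, leaving only c.
Row 2, column 4: row 2 has {a, b, d, e, f, g} and column 4 has {b, e}, leaving only c.
Row 4, column 6: row 4 has {b, c, d} and column 6 has {a, b, c, d, f, g}, leaving only e.
Row 5, column 2: row 5 has {b, c, e} and column 2 has {a, b, c, d, e, f}, leaving only g.
Row 5, column 7: row 5 has {b, c, e, g} and column 7 has {a, b, c, d, g}, leaving only f.
Row 6 already has {a, d} and column 7 already has {a, b, c, d, f, g}, so row 6, column 7 must be e.

e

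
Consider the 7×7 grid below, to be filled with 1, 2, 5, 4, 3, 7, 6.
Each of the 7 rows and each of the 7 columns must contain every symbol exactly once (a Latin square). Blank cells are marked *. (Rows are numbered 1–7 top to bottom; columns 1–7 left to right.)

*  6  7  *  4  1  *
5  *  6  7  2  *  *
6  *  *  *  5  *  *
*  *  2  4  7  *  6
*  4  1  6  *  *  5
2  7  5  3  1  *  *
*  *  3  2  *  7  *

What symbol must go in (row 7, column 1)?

Row 1, column 1: row 1 has {1, 4, 7, 6} and column 1 has {2, 5, 6}, leaving only 3.
Row 1, column 4: row 1 has {1, 4, 3, 7, 6} and column 4 has {2, 4, 3, 7, 6}, leaving only 5.
Row 1, column 7: row 1 has {1, 5, 4, 3, 7, 6} and column 7 has {5, 6}, leaving only 2.
Row 3, column 3: row 3 has {5, 6} and column 3 has {1, 2, 5, 3, 7, 6}, leaving only 4.
Row 3, column 4: row 3 has {5, 4, 6} and column 4 has {2, 5, 4, 3, 7, 6}, leaving only 1.
Row 4, column 1: row 4 has {2, 4, 7, 6} and column 1 has {2, 5, 3, 6}, leaving only 1.
Row 7 already has {2, 3, 7} and column 1 already has {1, 2, 5, 3, 6}, so row 7, column 1 must be 4.

4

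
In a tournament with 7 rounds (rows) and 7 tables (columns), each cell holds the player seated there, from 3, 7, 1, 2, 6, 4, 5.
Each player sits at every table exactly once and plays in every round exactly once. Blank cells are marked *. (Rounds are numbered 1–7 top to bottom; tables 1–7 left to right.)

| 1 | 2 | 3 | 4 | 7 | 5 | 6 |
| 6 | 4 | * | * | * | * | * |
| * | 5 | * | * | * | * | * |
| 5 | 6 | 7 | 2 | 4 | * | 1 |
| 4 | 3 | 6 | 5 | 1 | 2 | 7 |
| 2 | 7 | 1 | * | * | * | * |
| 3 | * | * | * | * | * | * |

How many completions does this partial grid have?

Round 2, table 3: eliminating its round and table leaves {2, 5}.
Round 2, table 4: eliminating its round and table leaves {3, 7, 1}.
Round 2, table 5: eliminating its round and table leaves {3, 2, 5}.
Round 2, table 6: eliminating its round and table leaves {3, 7, 1}.
Round 2, table 7: eliminating its round and table leaves {3, 2, 5}.
Round 3, table 1: eliminating its round and table leaves {7}.
Round 3, table 3: eliminating its round and table leaves {2, 4}.
Round 3, table 4: eliminating its round and table leaves {3, 7, 1, 6}.
Round 3, table 5: eliminating its round and table leaves {3, 2, 6}.
Round 3, table 6: eliminating its round and table leaves {3, 7, 1, 6, 4}.
Round 3, table 7: eliminating its round and table leaves {3, 2, 4}.
Round 4, table 6: eliminating its round and table leaves {3}.
Round 6, table 4: eliminating its round and table leaves {3, 6}.
Round 6, table 5: eliminating its round and table leaves {3, 6, 5}.
Round 6, table 6: eliminating its round and table leaves {3, 6, 4}.
Round 6, table 7: eliminating its round and table leaves {3, 4, 5}.
Round 7, table 2: eliminating its round and table leaves {1}.
Round 7, table 3: eliminating its round and table leaves {2, 4, 5}.
Round 7, table 4: eliminating its round and table leaves {7, 1, 6}.
Round 7, table 5: eliminating its round and table leaves {2, 6, 5}.
Round 7, table 6: eliminating its round and table leaves {7, 1, 6, 4}.
Round 7, table 7: eliminating its round and table leaves {2, 4, 5}.
Enumerating the assignments across these blanks that avoid any round or table repeat gives 17 completions.

17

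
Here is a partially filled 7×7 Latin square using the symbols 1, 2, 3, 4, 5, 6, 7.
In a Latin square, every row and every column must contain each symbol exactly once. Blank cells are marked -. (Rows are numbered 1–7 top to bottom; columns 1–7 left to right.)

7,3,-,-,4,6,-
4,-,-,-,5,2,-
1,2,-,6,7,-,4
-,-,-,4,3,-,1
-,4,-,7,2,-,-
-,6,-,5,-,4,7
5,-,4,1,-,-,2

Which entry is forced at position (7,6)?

3

Row 1, column 4: row 1 has {3, 4, 6, 7} and column 4 has {1, 4, 5, 6, 7}, leaving only 2.
Row 1, column 7: row 1 has {2, 3, 4, 6, 7} and column 7 has {1, 2, 4, 7}, leaving only 5.
Row 1, column 3: row 1 has {2, 3, 4, 5, 6, 7} and column 3 has {4}, leaving only 1.
Row 2, column 4: row 2 has {2, 4, 5} and column 4 has {1, 2, 4, 5, 6, 7}, leaving only 3.
Row 2, column 7: row 2 has {2, 3, 4, 5} and column 7 has {1, 2, 4, 5, 7}, leaving only 6.
Row 2, column 3: row 2 has {2, 3, 4, 5, 6} and column 3 has {1, 4}, leaving only 7.
Row 2, column 2: row 2 has {2, 3, 4, 5, 6, 7} and column 2 has {2, 3, 4, 6}, leaving only 1.
Row 5, column 7: row 5 has {2, 4, 7} and column 7 has {1, 2, 4, 5, 6, 7}, leaving only 3.
Row 5, column 1: row 5 has {2, 3, 4, 7} and column 1 has {1, 4, 5, 7}, leaving only 6.
Row 4, column 1: row 4 has {1, 3, 4} and column 1 has {1, 4, 5, 6, 7}, leaving only 2.
Row 5, column 3: row 5 has {2, 3, 4, 6, 7} and column 3 has {1, 4, 7}, leaving only 5.
Row 3, column 3: row 3 has {1, 2, 4, 6, 7} and column 3 has {1, 4, 5, 7}, leaving only 3.
Row 3, column 6: row 3 has {1, 2, 3, 4, 6, 7} and column 6 has {2, 4, 6}, leaving only 5.
Row 4, column 3: row 4 has {1, 2, 3, 4} and column 3 has {1, 3, 4, 5, 7}, leaving only 6.
Row 4, column 6: row 4 has {1, 2, 3, 4, 6} and column 6 has {2, 4, 5, 6}, leaving only 7.
Row 7 already has {1, 2, 4, 5} and column 6 already has {2, 4, 5, 6, 7}, so row 7, column 6 must be 3.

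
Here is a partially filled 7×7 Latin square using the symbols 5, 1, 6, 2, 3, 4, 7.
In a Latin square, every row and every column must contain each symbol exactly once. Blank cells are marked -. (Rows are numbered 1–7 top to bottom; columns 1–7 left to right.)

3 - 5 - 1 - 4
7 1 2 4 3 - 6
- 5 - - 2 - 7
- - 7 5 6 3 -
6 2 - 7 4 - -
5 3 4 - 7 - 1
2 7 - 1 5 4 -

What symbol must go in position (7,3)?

Row 1, column 2: row 1 has {5, 1, 3, 4} and column 2 has {5, 1, 2, 3, 7}, leaving only 6.
Row 1, column 4: row 1 has {5, 1, 6, 3, 4} and column 4 has {5, 1, 4, 7}, leaving only 2.
Row 1, column 6: row 1 has {5, 1, 6, 2, 3, 4} and column 6 has {3, 4}, leaving only 7.
Row 2, column 6: row 2 has {1, 6, 2, 3, 4, 7} and column 6 has {3, 4, 7}, leaving only 5.
Row 4, column 2: row 4 has {5, 6, 3, 7} and column 2 has {5, 1, 6, 2, 3, 7}, leaving only 4.
Row 4, column 1: row 4 has {5, 6, 3, 4, 7} and column 1 has {5, 6, 2, 3, 7}, leaving only 1.
Row 3, column 1: row 3 has {5, 2, 7} and column 1 has {5, 1, 6, 2, 3, 7}, leaving only 4.
Row 4, column 7: row 4 has {5, 1, 6, 3, 4, 7} and column 7 has {1, 6, 4, 7}, leaving only 2.
Row 5, column 6: row 5 has {6, 2, 4, 7} and column 6 has {5, 3, 4, 7}, leaving only 1.
Row 3, column 6: row 3 has {5, 2, 4, 7} and column 6 has {5, 1, 3, 4, 7}, leaving only 6.
Row 3, column 4: row 3 has {5, 6, 2, 4, 7} and column 4 has {5, 1, 2, 4, 7}, leaving only 3.
Row 3, column 3: row 3 has {5, 6, 2, 3, 4, 7} and column 3 has {5, 2, 4, 7}, leaving only 1.
Row 5, column 3: row 5 has {1, 6, 2, 4, 7} and column 3 has {5, 1, 2, 4, 7}, leaving only 3.
Row 7 already has {5, 1, 2, 4, 7} and column 3 already has {5, 1, 2, 3, 4, 7}, so row 7, column 3 must be 6.

6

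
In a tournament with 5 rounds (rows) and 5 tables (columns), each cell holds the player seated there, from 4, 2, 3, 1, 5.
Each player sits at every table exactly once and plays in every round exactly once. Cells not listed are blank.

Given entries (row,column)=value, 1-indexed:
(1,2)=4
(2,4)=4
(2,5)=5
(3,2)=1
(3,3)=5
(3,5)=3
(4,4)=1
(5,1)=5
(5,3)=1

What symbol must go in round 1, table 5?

1

Round 3, table 4: round 3 has {3, 1, 5} and table 4 has {4, 1}, leaving only 2.
Round 3, table 1: round 3 has {2, 3, 1, 5} and table 1 has {5}, leaving only 4.
Round 5, table 4: round 5 has {1, 5} and table 4 has {4, 2, 1}, leaving only 3.
Round 1, table 4: round 1 has {4} and table 4 has {4, 2, 3, 1}, leaving only 5.
Round 5, table 2: round 5 has {3, 1, 5} and table 2 has {4, 1}, leaving only 2.
Round 2, table 2: round 2 has {4, 5} and table 2 has {4, 2, 1}, leaving only 3.
Round 2, table 3: round 2 has {4, 3, 5} and table 3 has {1, 5}, leaving only 2.
Round 1, table 3: round 1 has {4, 5} and table 3 has {2, 1, 5}, leaving only 3.
Round 2, table 1: round 2 has {4, 2, 3, 5} and table 1 has {4, 5}, leaving only 1.
Round 1, table 1: round 1 has {4, 3, 5} and table 1 has {4, 1, 5}, leaving only 2.
Round 1 already has {4, 2, 3, 5} and table 5 already has {3, 5}, so round 1, table 5 must be 1.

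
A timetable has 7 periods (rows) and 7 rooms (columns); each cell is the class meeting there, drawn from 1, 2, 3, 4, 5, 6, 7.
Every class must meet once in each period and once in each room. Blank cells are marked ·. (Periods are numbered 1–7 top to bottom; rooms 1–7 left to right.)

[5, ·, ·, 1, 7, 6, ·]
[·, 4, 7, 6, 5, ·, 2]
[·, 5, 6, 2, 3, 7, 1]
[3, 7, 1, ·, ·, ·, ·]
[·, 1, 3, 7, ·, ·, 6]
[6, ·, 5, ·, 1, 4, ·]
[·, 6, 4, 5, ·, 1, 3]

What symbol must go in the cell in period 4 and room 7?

5

Period 1, room 3: period 1 has {1, 5, 6, 7} and room 3 has {1, 3, 4, 5, 6, 7}, leaving only 2.
Period 1, room 2: period 1 has {1, 2, 5, 6, 7} and room 2 has {1, 4, 5, 6, 7}, leaving only 3.
Period 1, room 7: period 1 has {1, 2, 3, 5, 6, 7} and room 7 has {1, 2, 3, 6}, leaving only 4.
Period 4 already has {1, 3, 7} and room 7 already has {1, 2, 3, 4, 6}, so period 4, room 7 must be 5.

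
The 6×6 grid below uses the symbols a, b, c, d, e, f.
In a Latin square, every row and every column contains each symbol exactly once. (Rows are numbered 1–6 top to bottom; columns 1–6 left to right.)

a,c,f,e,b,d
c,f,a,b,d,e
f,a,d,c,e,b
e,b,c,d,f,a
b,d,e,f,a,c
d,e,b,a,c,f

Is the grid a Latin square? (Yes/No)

Yes

Each row is a permutation of the 6 symbols, and so is each column.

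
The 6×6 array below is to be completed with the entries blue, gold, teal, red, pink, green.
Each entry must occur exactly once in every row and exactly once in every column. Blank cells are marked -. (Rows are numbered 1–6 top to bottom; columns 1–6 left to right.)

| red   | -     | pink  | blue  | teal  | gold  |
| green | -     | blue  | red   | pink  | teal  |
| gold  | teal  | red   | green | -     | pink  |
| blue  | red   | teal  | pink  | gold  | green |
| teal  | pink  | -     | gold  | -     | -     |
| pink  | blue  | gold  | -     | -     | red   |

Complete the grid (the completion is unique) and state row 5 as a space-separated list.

teal pink green gold red blue

Row 5, column 3: row 5 has {gold, teal, pink} and column 3 has {blue, gold, teal, red, pink}, leaving only green.
Row 5, column 6: row 5 has {gold, teal, pink, green} and column 6 has {gold, teal, red, pink, green}, leaving only blue.
Row 5, column 5: row 5 has {blue, gold, teal, pink, green} and column 5 has {gold, teal, pink}, leaving only red.
So row 5 reads: teal pink green gold red blue.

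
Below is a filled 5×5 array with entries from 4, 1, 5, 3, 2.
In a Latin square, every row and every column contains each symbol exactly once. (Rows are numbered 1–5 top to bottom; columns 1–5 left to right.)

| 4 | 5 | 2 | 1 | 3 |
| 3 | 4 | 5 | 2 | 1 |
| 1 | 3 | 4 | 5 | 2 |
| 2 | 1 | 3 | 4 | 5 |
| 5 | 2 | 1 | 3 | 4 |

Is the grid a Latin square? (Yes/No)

Each row is a permutation of the 5 symbols, and so is each column.

Yes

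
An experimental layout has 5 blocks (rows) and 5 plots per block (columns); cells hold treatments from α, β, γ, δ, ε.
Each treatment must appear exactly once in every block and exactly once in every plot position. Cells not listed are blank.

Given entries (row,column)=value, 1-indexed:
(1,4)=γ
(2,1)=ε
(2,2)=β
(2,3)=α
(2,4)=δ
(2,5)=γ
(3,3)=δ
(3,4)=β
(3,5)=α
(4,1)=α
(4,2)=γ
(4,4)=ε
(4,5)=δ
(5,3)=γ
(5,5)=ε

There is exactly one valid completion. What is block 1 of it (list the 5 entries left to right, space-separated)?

δ α ε γ β

Block 1, plot 5: block 1 has {γ} and plot 5 has {α, γ, δ, ε}, leaving only β.
Block 1, plot 1: block 1 has {β, γ} and plot 1 has {α, ε}, leaving only δ.
Block 1, plot 3: block 1 has {β, γ, δ} and plot 3 has {α, γ, δ}, leaving only ε.
Block 1, plot 2: block 1 has {β, γ, δ, ε} and plot 2 has {β, γ}, leaving only α.
So block 1 reads: δ α ε γ β.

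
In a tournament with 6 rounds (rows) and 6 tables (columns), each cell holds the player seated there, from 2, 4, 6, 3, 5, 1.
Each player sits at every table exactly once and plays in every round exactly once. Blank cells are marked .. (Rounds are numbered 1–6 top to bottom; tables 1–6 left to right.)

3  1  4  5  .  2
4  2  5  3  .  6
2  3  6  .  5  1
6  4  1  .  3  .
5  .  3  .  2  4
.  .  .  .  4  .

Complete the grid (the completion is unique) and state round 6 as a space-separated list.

1 5 2 6 4 3

Round 6, table 1: round 6 has {4} and table 1 has {2, 4, 6, 3, 5}, leaving only 1.
Round 6, table 3: round 6 has {4, 1} and table 3 has {4, 6, 3, 5, 1}, leaving only 2.
Round 6, table 4: round 6 has {2, 4, 1} and table 4 has {3, 5}, leaving only 6.
Round 6, table 2: round 6 has {2, 4, 6, 1} and table 2 has {2, 4, 3, 1}, leaving only 5.
Round 6, table 6: round 6 has {2, 4, 6, 5, 1} and table 6 has {2, 4, 6, 1}, leaving only 3.
So round 6 reads: 1 5 2 6 4 3.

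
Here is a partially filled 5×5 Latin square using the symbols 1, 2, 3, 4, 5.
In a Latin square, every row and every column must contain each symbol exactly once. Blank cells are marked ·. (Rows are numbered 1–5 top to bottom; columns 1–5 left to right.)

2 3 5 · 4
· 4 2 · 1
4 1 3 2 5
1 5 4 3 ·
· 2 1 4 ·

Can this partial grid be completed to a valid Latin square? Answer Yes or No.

Yes

No row or column among the givens repeats a symbol, and propagating forced cells runs into no contradiction.
One valid completion exists (for instance, 2 3 5 1 4 / 3 4 2 5 1 / 4 1 3 2 5 / 1 5 4 3 2 / 5 2 1 4 3).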